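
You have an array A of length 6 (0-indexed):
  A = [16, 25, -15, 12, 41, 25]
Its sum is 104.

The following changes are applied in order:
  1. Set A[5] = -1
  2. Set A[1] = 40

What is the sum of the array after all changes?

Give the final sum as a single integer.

Initial sum: 104
Change 1: A[5] 25 -> -1, delta = -26, sum = 78
Change 2: A[1] 25 -> 40, delta = 15, sum = 93

Answer: 93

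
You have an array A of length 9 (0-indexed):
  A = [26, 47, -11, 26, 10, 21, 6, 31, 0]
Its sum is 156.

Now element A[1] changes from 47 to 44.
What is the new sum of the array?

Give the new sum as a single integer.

Answer: 153

Derivation:
Old value at index 1: 47
New value at index 1: 44
Delta = 44 - 47 = -3
New sum = old_sum + delta = 156 + (-3) = 153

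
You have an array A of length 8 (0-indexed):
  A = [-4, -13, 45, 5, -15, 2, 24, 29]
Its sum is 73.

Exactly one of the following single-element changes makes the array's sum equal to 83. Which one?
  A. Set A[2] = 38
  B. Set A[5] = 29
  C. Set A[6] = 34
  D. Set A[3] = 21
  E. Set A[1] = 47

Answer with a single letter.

Answer: C

Derivation:
Option A: A[2] 45->38, delta=-7, new_sum=73+(-7)=66
Option B: A[5] 2->29, delta=27, new_sum=73+(27)=100
Option C: A[6] 24->34, delta=10, new_sum=73+(10)=83 <-- matches target
Option D: A[3] 5->21, delta=16, new_sum=73+(16)=89
Option E: A[1] -13->47, delta=60, new_sum=73+(60)=133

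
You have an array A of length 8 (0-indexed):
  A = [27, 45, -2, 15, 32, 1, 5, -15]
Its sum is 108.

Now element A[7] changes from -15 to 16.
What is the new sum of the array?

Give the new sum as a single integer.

Answer: 139

Derivation:
Old value at index 7: -15
New value at index 7: 16
Delta = 16 - -15 = 31
New sum = old_sum + delta = 108 + (31) = 139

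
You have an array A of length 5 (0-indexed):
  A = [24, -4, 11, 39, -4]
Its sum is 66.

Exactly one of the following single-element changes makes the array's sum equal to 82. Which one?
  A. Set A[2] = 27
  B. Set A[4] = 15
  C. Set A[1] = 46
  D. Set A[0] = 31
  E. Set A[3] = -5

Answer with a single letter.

Answer: A

Derivation:
Option A: A[2] 11->27, delta=16, new_sum=66+(16)=82 <-- matches target
Option B: A[4] -4->15, delta=19, new_sum=66+(19)=85
Option C: A[1] -4->46, delta=50, new_sum=66+(50)=116
Option D: A[0] 24->31, delta=7, new_sum=66+(7)=73
Option E: A[3] 39->-5, delta=-44, new_sum=66+(-44)=22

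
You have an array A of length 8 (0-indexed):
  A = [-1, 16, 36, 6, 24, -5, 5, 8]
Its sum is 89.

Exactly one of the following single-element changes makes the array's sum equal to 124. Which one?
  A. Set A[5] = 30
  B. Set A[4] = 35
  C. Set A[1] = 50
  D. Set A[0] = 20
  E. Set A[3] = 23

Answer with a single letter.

Answer: A

Derivation:
Option A: A[5] -5->30, delta=35, new_sum=89+(35)=124 <-- matches target
Option B: A[4] 24->35, delta=11, new_sum=89+(11)=100
Option C: A[1] 16->50, delta=34, new_sum=89+(34)=123
Option D: A[0] -1->20, delta=21, new_sum=89+(21)=110
Option E: A[3] 6->23, delta=17, new_sum=89+(17)=106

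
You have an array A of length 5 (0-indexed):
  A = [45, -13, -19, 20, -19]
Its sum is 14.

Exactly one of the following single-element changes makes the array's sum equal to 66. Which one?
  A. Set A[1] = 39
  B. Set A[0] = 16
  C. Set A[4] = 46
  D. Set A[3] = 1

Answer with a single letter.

Answer: A

Derivation:
Option A: A[1] -13->39, delta=52, new_sum=14+(52)=66 <-- matches target
Option B: A[0] 45->16, delta=-29, new_sum=14+(-29)=-15
Option C: A[4] -19->46, delta=65, new_sum=14+(65)=79
Option D: A[3] 20->1, delta=-19, new_sum=14+(-19)=-5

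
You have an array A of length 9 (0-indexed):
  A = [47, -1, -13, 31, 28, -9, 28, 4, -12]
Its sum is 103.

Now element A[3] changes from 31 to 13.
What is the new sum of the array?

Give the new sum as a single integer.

Answer: 85

Derivation:
Old value at index 3: 31
New value at index 3: 13
Delta = 13 - 31 = -18
New sum = old_sum + delta = 103 + (-18) = 85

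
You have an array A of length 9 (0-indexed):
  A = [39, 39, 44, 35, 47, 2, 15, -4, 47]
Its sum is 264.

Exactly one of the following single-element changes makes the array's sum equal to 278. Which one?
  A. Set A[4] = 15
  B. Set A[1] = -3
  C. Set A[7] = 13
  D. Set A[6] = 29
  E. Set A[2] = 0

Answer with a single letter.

Answer: D

Derivation:
Option A: A[4] 47->15, delta=-32, new_sum=264+(-32)=232
Option B: A[1] 39->-3, delta=-42, new_sum=264+(-42)=222
Option C: A[7] -4->13, delta=17, new_sum=264+(17)=281
Option D: A[6] 15->29, delta=14, new_sum=264+(14)=278 <-- matches target
Option E: A[2] 44->0, delta=-44, new_sum=264+(-44)=220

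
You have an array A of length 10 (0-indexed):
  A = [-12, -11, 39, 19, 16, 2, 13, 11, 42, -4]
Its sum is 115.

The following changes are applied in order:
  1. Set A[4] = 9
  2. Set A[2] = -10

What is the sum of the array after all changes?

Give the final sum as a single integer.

Initial sum: 115
Change 1: A[4] 16 -> 9, delta = -7, sum = 108
Change 2: A[2] 39 -> -10, delta = -49, sum = 59

Answer: 59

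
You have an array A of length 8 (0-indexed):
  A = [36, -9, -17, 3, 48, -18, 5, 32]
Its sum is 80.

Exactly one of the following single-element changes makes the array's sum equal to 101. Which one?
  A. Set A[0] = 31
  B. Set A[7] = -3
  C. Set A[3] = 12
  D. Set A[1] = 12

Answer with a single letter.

Answer: D

Derivation:
Option A: A[0] 36->31, delta=-5, new_sum=80+(-5)=75
Option B: A[7] 32->-3, delta=-35, new_sum=80+(-35)=45
Option C: A[3] 3->12, delta=9, new_sum=80+(9)=89
Option D: A[1] -9->12, delta=21, new_sum=80+(21)=101 <-- matches target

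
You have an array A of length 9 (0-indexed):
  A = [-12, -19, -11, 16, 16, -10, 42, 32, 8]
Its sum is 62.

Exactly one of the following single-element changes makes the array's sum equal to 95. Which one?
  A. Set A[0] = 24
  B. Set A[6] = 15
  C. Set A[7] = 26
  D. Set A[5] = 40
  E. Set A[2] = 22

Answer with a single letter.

Option A: A[0] -12->24, delta=36, new_sum=62+(36)=98
Option B: A[6] 42->15, delta=-27, new_sum=62+(-27)=35
Option C: A[7] 32->26, delta=-6, new_sum=62+(-6)=56
Option D: A[5] -10->40, delta=50, new_sum=62+(50)=112
Option E: A[2] -11->22, delta=33, new_sum=62+(33)=95 <-- matches target

Answer: E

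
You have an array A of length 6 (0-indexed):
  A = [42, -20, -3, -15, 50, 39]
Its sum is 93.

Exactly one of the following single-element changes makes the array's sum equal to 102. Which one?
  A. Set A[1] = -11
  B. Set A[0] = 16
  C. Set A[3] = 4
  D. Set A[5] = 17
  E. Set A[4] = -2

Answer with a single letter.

Answer: A

Derivation:
Option A: A[1] -20->-11, delta=9, new_sum=93+(9)=102 <-- matches target
Option B: A[0] 42->16, delta=-26, new_sum=93+(-26)=67
Option C: A[3] -15->4, delta=19, new_sum=93+(19)=112
Option D: A[5] 39->17, delta=-22, new_sum=93+(-22)=71
Option E: A[4] 50->-2, delta=-52, new_sum=93+(-52)=41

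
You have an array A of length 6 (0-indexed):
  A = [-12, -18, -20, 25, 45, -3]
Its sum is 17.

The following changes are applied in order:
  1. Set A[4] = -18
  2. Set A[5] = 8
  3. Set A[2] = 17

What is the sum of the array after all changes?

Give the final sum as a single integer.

Answer: 2

Derivation:
Initial sum: 17
Change 1: A[4] 45 -> -18, delta = -63, sum = -46
Change 2: A[5] -3 -> 8, delta = 11, sum = -35
Change 3: A[2] -20 -> 17, delta = 37, sum = 2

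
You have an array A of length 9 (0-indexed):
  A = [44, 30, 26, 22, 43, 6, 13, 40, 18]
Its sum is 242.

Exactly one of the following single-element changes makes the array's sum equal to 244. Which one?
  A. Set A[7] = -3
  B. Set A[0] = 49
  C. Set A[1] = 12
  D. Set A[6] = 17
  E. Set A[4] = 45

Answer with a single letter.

Option A: A[7] 40->-3, delta=-43, new_sum=242+(-43)=199
Option B: A[0] 44->49, delta=5, new_sum=242+(5)=247
Option C: A[1] 30->12, delta=-18, new_sum=242+(-18)=224
Option D: A[6] 13->17, delta=4, new_sum=242+(4)=246
Option E: A[4] 43->45, delta=2, new_sum=242+(2)=244 <-- matches target

Answer: E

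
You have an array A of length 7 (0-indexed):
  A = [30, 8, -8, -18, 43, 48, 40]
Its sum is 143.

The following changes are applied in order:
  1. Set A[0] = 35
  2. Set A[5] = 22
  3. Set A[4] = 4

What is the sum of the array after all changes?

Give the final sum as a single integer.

Answer: 83

Derivation:
Initial sum: 143
Change 1: A[0] 30 -> 35, delta = 5, sum = 148
Change 2: A[5] 48 -> 22, delta = -26, sum = 122
Change 3: A[4] 43 -> 4, delta = -39, sum = 83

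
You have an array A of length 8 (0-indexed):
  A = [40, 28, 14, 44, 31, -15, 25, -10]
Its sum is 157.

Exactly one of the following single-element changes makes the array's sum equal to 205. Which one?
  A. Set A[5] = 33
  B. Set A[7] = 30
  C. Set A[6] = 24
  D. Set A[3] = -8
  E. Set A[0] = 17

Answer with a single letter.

Option A: A[5] -15->33, delta=48, new_sum=157+(48)=205 <-- matches target
Option B: A[7] -10->30, delta=40, new_sum=157+(40)=197
Option C: A[6] 25->24, delta=-1, new_sum=157+(-1)=156
Option D: A[3] 44->-8, delta=-52, new_sum=157+(-52)=105
Option E: A[0] 40->17, delta=-23, new_sum=157+(-23)=134

Answer: A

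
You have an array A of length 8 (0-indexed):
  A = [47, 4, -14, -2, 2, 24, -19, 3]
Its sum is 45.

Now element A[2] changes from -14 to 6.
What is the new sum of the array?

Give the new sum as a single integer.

Answer: 65

Derivation:
Old value at index 2: -14
New value at index 2: 6
Delta = 6 - -14 = 20
New sum = old_sum + delta = 45 + (20) = 65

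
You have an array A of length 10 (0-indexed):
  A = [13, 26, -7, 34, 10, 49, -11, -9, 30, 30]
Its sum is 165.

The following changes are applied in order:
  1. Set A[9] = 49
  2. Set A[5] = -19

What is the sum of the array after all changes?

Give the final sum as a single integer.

Answer: 116

Derivation:
Initial sum: 165
Change 1: A[9] 30 -> 49, delta = 19, sum = 184
Change 2: A[5] 49 -> -19, delta = -68, sum = 116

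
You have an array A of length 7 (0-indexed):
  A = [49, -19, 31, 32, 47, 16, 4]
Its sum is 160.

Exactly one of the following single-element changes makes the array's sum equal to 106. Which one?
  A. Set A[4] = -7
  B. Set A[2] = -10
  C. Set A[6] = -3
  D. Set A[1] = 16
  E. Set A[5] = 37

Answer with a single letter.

Answer: A

Derivation:
Option A: A[4] 47->-7, delta=-54, new_sum=160+(-54)=106 <-- matches target
Option B: A[2] 31->-10, delta=-41, new_sum=160+(-41)=119
Option C: A[6] 4->-3, delta=-7, new_sum=160+(-7)=153
Option D: A[1] -19->16, delta=35, new_sum=160+(35)=195
Option E: A[5] 16->37, delta=21, new_sum=160+(21)=181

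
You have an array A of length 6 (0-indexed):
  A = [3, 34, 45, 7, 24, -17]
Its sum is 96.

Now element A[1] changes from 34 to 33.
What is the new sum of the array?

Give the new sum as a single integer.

Answer: 95

Derivation:
Old value at index 1: 34
New value at index 1: 33
Delta = 33 - 34 = -1
New sum = old_sum + delta = 96 + (-1) = 95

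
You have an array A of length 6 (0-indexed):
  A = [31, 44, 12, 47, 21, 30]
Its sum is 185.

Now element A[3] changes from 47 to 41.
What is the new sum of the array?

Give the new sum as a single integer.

Old value at index 3: 47
New value at index 3: 41
Delta = 41 - 47 = -6
New sum = old_sum + delta = 185 + (-6) = 179

Answer: 179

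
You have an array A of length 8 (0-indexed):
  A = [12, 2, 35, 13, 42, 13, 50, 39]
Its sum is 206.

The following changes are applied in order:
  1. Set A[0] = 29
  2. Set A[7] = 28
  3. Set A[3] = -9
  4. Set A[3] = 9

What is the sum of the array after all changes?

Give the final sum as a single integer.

Initial sum: 206
Change 1: A[0] 12 -> 29, delta = 17, sum = 223
Change 2: A[7] 39 -> 28, delta = -11, sum = 212
Change 3: A[3] 13 -> -9, delta = -22, sum = 190
Change 4: A[3] -9 -> 9, delta = 18, sum = 208

Answer: 208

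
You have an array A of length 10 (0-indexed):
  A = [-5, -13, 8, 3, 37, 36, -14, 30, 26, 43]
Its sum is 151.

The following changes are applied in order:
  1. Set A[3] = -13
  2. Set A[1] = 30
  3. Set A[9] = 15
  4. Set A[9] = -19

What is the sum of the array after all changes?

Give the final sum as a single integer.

Answer: 116

Derivation:
Initial sum: 151
Change 1: A[3] 3 -> -13, delta = -16, sum = 135
Change 2: A[1] -13 -> 30, delta = 43, sum = 178
Change 3: A[9] 43 -> 15, delta = -28, sum = 150
Change 4: A[9] 15 -> -19, delta = -34, sum = 116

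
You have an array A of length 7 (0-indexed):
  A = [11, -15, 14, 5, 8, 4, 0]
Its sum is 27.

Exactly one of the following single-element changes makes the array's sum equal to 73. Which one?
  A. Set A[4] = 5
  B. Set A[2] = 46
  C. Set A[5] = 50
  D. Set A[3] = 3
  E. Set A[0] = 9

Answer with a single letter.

Answer: C

Derivation:
Option A: A[4] 8->5, delta=-3, new_sum=27+(-3)=24
Option B: A[2] 14->46, delta=32, new_sum=27+(32)=59
Option C: A[5] 4->50, delta=46, new_sum=27+(46)=73 <-- matches target
Option D: A[3] 5->3, delta=-2, new_sum=27+(-2)=25
Option E: A[0] 11->9, delta=-2, new_sum=27+(-2)=25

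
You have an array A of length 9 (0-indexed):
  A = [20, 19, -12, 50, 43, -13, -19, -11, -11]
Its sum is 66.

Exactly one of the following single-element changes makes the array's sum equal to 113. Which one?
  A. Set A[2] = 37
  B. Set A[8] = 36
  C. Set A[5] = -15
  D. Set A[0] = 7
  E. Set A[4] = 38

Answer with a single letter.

Answer: B

Derivation:
Option A: A[2] -12->37, delta=49, new_sum=66+(49)=115
Option B: A[8] -11->36, delta=47, new_sum=66+(47)=113 <-- matches target
Option C: A[5] -13->-15, delta=-2, new_sum=66+(-2)=64
Option D: A[0] 20->7, delta=-13, new_sum=66+(-13)=53
Option E: A[4] 43->38, delta=-5, new_sum=66+(-5)=61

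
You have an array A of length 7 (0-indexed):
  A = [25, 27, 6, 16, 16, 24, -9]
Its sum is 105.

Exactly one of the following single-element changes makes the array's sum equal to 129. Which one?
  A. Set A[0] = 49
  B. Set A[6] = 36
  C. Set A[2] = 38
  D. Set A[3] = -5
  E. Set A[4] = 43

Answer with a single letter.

Answer: A

Derivation:
Option A: A[0] 25->49, delta=24, new_sum=105+(24)=129 <-- matches target
Option B: A[6] -9->36, delta=45, new_sum=105+(45)=150
Option C: A[2] 6->38, delta=32, new_sum=105+(32)=137
Option D: A[3] 16->-5, delta=-21, new_sum=105+(-21)=84
Option E: A[4] 16->43, delta=27, new_sum=105+(27)=132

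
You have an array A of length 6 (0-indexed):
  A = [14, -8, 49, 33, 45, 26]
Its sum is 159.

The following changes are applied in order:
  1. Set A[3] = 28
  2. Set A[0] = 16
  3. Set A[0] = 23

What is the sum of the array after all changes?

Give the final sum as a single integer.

Initial sum: 159
Change 1: A[3] 33 -> 28, delta = -5, sum = 154
Change 2: A[0] 14 -> 16, delta = 2, sum = 156
Change 3: A[0] 16 -> 23, delta = 7, sum = 163

Answer: 163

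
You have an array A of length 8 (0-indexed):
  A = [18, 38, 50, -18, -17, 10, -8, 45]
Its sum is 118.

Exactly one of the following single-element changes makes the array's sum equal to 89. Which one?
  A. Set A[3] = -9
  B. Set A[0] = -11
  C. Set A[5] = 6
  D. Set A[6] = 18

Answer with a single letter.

Answer: B

Derivation:
Option A: A[3] -18->-9, delta=9, new_sum=118+(9)=127
Option B: A[0] 18->-11, delta=-29, new_sum=118+(-29)=89 <-- matches target
Option C: A[5] 10->6, delta=-4, new_sum=118+(-4)=114
Option D: A[6] -8->18, delta=26, new_sum=118+(26)=144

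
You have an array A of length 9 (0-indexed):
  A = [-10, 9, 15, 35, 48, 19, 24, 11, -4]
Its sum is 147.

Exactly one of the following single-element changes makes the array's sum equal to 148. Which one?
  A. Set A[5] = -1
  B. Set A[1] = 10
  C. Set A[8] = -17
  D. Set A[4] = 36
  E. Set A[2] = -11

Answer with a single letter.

Option A: A[5] 19->-1, delta=-20, new_sum=147+(-20)=127
Option B: A[1] 9->10, delta=1, new_sum=147+(1)=148 <-- matches target
Option C: A[8] -4->-17, delta=-13, new_sum=147+(-13)=134
Option D: A[4] 48->36, delta=-12, new_sum=147+(-12)=135
Option E: A[2] 15->-11, delta=-26, new_sum=147+(-26)=121

Answer: B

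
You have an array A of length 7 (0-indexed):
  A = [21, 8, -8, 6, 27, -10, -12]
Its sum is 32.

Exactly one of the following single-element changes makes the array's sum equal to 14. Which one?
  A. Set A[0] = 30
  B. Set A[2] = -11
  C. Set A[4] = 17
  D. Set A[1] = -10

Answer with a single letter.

Option A: A[0] 21->30, delta=9, new_sum=32+(9)=41
Option B: A[2] -8->-11, delta=-3, new_sum=32+(-3)=29
Option C: A[4] 27->17, delta=-10, new_sum=32+(-10)=22
Option D: A[1] 8->-10, delta=-18, new_sum=32+(-18)=14 <-- matches target

Answer: D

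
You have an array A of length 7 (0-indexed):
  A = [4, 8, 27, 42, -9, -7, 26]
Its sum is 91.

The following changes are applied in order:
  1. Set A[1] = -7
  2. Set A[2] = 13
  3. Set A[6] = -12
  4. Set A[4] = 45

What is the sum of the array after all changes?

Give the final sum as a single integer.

Initial sum: 91
Change 1: A[1] 8 -> -7, delta = -15, sum = 76
Change 2: A[2] 27 -> 13, delta = -14, sum = 62
Change 3: A[6] 26 -> -12, delta = -38, sum = 24
Change 4: A[4] -9 -> 45, delta = 54, sum = 78

Answer: 78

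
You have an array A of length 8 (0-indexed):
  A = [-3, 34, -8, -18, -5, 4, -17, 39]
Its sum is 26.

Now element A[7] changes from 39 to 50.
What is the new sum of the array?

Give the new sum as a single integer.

Old value at index 7: 39
New value at index 7: 50
Delta = 50 - 39 = 11
New sum = old_sum + delta = 26 + (11) = 37

Answer: 37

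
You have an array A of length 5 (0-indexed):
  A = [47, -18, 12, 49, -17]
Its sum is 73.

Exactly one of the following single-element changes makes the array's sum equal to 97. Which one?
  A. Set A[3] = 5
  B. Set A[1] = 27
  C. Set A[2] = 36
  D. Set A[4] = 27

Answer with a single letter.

Answer: C

Derivation:
Option A: A[3] 49->5, delta=-44, new_sum=73+(-44)=29
Option B: A[1] -18->27, delta=45, new_sum=73+(45)=118
Option C: A[2] 12->36, delta=24, new_sum=73+(24)=97 <-- matches target
Option D: A[4] -17->27, delta=44, new_sum=73+(44)=117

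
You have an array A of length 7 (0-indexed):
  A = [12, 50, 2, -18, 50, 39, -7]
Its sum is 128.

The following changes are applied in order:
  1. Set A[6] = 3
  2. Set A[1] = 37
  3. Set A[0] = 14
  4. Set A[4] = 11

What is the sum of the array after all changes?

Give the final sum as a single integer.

Answer: 88

Derivation:
Initial sum: 128
Change 1: A[6] -7 -> 3, delta = 10, sum = 138
Change 2: A[1] 50 -> 37, delta = -13, sum = 125
Change 3: A[0] 12 -> 14, delta = 2, sum = 127
Change 4: A[4] 50 -> 11, delta = -39, sum = 88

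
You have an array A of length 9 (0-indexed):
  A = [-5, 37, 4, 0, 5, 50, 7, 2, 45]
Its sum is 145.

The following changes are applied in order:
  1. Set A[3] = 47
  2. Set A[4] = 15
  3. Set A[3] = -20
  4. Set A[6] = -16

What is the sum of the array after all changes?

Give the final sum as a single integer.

Answer: 112

Derivation:
Initial sum: 145
Change 1: A[3] 0 -> 47, delta = 47, sum = 192
Change 2: A[4] 5 -> 15, delta = 10, sum = 202
Change 3: A[3] 47 -> -20, delta = -67, sum = 135
Change 4: A[6] 7 -> -16, delta = -23, sum = 112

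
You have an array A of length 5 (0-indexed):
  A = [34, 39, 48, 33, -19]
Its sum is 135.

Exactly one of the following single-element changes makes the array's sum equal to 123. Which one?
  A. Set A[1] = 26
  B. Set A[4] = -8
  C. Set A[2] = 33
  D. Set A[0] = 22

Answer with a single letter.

Answer: D

Derivation:
Option A: A[1] 39->26, delta=-13, new_sum=135+(-13)=122
Option B: A[4] -19->-8, delta=11, new_sum=135+(11)=146
Option C: A[2] 48->33, delta=-15, new_sum=135+(-15)=120
Option D: A[0] 34->22, delta=-12, new_sum=135+(-12)=123 <-- matches target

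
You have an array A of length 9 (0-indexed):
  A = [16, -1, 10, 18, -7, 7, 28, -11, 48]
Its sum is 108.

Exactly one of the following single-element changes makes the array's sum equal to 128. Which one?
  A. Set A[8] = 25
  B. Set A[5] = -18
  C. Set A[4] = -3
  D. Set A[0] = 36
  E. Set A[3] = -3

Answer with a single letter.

Answer: D

Derivation:
Option A: A[8] 48->25, delta=-23, new_sum=108+(-23)=85
Option B: A[5] 7->-18, delta=-25, new_sum=108+(-25)=83
Option C: A[4] -7->-3, delta=4, new_sum=108+(4)=112
Option D: A[0] 16->36, delta=20, new_sum=108+(20)=128 <-- matches target
Option E: A[3] 18->-3, delta=-21, new_sum=108+(-21)=87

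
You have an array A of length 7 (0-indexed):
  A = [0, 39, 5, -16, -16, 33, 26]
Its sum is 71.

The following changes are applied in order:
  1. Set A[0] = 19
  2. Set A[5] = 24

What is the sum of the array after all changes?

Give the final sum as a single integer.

Answer: 81

Derivation:
Initial sum: 71
Change 1: A[0] 0 -> 19, delta = 19, sum = 90
Change 2: A[5] 33 -> 24, delta = -9, sum = 81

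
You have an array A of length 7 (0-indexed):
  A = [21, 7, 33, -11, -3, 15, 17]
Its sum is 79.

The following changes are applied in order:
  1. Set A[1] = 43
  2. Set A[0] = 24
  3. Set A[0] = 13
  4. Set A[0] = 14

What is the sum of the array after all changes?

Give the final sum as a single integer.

Answer: 108

Derivation:
Initial sum: 79
Change 1: A[1] 7 -> 43, delta = 36, sum = 115
Change 2: A[0] 21 -> 24, delta = 3, sum = 118
Change 3: A[0] 24 -> 13, delta = -11, sum = 107
Change 4: A[0] 13 -> 14, delta = 1, sum = 108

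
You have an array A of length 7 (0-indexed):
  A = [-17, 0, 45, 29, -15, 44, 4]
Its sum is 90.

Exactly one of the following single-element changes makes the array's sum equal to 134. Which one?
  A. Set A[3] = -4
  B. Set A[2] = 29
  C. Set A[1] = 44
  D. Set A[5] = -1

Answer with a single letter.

Answer: C

Derivation:
Option A: A[3] 29->-4, delta=-33, new_sum=90+(-33)=57
Option B: A[2] 45->29, delta=-16, new_sum=90+(-16)=74
Option C: A[1] 0->44, delta=44, new_sum=90+(44)=134 <-- matches target
Option D: A[5] 44->-1, delta=-45, new_sum=90+(-45)=45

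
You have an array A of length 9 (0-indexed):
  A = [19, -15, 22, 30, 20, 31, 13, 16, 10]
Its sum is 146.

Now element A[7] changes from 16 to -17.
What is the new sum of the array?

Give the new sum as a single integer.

Answer: 113

Derivation:
Old value at index 7: 16
New value at index 7: -17
Delta = -17 - 16 = -33
New sum = old_sum + delta = 146 + (-33) = 113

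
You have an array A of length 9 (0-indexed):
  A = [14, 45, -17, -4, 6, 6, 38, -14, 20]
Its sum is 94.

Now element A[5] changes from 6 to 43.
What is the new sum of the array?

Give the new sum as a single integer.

Old value at index 5: 6
New value at index 5: 43
Delta = 43 - 6 = 37
New sum = old_sum + delta = 94 + (37) = 131

Answer: 131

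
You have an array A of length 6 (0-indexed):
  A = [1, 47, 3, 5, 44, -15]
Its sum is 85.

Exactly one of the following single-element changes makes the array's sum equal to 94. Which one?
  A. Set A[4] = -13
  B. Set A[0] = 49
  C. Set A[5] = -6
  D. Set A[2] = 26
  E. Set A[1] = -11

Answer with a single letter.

Answer: C

Derivation:
Option A: A[4] 44->-13, delta=-57, new_sum=85+(-57)=28
Option B: A[0] 1->49, delta=48, new_sum=85+(48)=133
Option C: A[5] -15->-6, delta=9, new_sum=85+(9)=94 <-- matches target
Option D: A[2] 3->26, delta=23, new_sum=85+(23)=108
Option E: A[1] 47->-11, delta=-58, new_sum=85+(-58)=27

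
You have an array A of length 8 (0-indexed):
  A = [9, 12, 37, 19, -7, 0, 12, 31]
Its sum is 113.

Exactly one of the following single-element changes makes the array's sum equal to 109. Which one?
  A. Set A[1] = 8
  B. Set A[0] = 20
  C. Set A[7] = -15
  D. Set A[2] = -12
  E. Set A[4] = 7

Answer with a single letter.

Answer: A

Derivation:
Option A: A[1] 12->8, delta=-4, new_sum=113+(-4)=109 <-- matches target
Option B: A[0] 9->20, delta=11, new_sum=113+(11)=124
Option C: A[7] 31->-15, delta=-46, new_sum=113+(-46)=67
Option D: A[2] 37->-12, delta=-49, new_sum=113+(-49)=64
Option E: A[4] -7->7, delta=14, new_sum=113+(14)=127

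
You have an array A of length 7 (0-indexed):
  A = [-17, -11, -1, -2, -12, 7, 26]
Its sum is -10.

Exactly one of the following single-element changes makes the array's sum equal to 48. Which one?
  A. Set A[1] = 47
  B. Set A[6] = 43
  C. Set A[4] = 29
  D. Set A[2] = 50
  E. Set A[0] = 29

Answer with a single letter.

Answer: A

Derivation:
Option A: A[1] -11->47, delta=58, new_sum=-10+(58)=48 <-- matches target
Option B: A[6] 26->43, delta=17, new_sum=-10+(17)=7
Option C: A[4] -12->29, delta=41, new_sum=-10+(41)=31
Option D: A[2] -1->50, delta=51, new_sum=-10+(51)=41
Option E: A[0] -17->29, delta=46, new_sum=-10+(46)=36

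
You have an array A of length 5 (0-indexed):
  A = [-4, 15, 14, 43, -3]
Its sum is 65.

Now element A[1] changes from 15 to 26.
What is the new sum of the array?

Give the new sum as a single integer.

Answer: 76

Derivation:
Old value at index 1: 15
New value at index 1: 26
Delta = 26 - 15 = 11
New sum = old_sum + delta = 65 + (11) = 76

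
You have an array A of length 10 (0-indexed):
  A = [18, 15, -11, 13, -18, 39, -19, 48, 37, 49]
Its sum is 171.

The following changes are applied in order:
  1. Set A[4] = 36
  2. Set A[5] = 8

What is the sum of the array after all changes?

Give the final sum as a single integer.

Initial sum: 171
Change 1: A[4] -18 -> 36, delta = 54, sum = 225
Change 2: A[5] 39 -> 8, delta = -31, sum = 194

Answer: 194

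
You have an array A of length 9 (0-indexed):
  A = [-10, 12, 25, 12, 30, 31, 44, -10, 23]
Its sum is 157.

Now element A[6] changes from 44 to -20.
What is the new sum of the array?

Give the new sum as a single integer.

Answer: 93

Derivation:
Old value at index 6: 44
New value at index 6: -20
Delta = -20 - 44 = -64
New sum = old_sum + delta = 157 + (-64) = 93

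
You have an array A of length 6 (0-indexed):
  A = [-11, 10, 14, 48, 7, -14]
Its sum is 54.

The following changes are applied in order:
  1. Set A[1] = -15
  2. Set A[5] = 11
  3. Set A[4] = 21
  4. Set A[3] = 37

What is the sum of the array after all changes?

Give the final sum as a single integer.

Initial sum: 54
Change 1: A[1] 10 -> -15, delta = -25, sum = 29
Change 2: A[5] -14 -> 11, delta = 25, sum = 54
Change 3: A[4] 7 -> 21, delta = 14, sum = 68
Change 4: A[3] 48 -> 37, delta = -11, sum = 57

Answer: 57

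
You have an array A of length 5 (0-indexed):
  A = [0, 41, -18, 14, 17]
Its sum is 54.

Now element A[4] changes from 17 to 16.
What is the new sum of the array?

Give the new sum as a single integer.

Old value at index 4: 17
New value at index 4: 16
Delta = 16 - 17 = -1
New sum = old_sum + delta = 54 + (-1) = 53

Answer: 53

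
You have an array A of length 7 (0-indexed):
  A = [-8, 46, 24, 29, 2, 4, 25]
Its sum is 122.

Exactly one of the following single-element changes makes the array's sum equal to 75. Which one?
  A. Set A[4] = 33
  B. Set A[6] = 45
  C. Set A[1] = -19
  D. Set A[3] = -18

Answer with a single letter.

Option A: A[4] 2->33, delta=31, new_sum=122+(31)=153
Option B: A[6] 25->45, delta=20, new_sum=122+(20)=142
Option C: A[1] 46->-19, delta=-65, new_sum=122+(-65)=57
Option D: A[3] 29->-18, delta=-47, new_sum=122+(-47)=75 <-- matches target

Answer: D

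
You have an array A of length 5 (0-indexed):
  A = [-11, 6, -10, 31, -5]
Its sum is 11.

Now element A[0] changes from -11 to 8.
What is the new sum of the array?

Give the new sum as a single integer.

Old value at index 0: -11
New value at index 0: 8
Delta = 8 - -11 = 19
New sum = old_sum + delta = 11 + (19) = 30

Answer: 30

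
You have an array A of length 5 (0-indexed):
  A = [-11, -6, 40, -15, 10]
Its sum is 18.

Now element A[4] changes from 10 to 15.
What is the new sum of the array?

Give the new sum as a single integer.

Answer: 23

Derivation:
Old value at index 4: 10
New value at index 4: 15
Delta = 15 - 10 = 5
New sum = old_sum + delta = 18 + (5) = 23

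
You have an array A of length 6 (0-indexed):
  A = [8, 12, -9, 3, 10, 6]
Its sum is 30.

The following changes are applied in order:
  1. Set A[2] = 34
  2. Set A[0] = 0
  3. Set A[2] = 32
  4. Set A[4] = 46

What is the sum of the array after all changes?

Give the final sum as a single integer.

Initial sum: 30
Change 1: A[2] -9 -> 34, delta = 43, sum = 73
Change 2: A[0] 8 -> 0, delta = -8, sum = 65
Change 3: A[2] 34 -> 32, delta = -2, sum = 63
Change 4: A[4] 10 -> 46, delta = 36, sum = 99

Answer: 99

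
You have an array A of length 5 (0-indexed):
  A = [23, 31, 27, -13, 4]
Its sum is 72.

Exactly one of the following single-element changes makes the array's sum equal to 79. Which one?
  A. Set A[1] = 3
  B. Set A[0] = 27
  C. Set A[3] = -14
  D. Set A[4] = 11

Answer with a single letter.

Answer: D

Derivation:
Option A: A[1] 31->3, delta=-28, new_sum=72+(-28)=44
Option B: A[0] 23->27, delta=4, new_sum=72+(4)=76
Option C: A[3] -13->-14, delta=-1, new_sum=72+(-1)=71
Option D: A[4] 4->11, delta=7, new_sum=72+(7)=79 <-- matches target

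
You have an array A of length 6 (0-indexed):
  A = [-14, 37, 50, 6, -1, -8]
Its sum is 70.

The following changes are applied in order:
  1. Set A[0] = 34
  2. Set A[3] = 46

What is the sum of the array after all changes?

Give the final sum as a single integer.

Initial sum: 70
Change 1: A[0] -14 -> 34, delta = 48, sum = 118
Change 2: A[3] 6 -> 46, delta = 40, sum = 158

Answer: 158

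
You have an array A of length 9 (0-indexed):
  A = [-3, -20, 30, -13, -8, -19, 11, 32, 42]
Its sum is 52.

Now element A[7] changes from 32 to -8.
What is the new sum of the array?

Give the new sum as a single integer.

Answer: 12

Derivation:
Old value at index 7: 32
New value at index 7: -8
Delta = -8 - 32 = -40
New sum = old_sum + delta = 52 + (-40) = 12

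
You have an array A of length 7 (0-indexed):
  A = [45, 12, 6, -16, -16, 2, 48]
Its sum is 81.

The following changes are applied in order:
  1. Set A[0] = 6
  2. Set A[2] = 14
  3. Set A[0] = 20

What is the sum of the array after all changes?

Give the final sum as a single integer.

Initial sum: 81
Change 1: A[0] 45 -> 6, delta = -39, sum = 42
Change 2: A[2] 6 -> 14, delta = 8, sum = 50
Change 3: A[0] 6 -> 20, delta = 14, sum = 64

Answer: 64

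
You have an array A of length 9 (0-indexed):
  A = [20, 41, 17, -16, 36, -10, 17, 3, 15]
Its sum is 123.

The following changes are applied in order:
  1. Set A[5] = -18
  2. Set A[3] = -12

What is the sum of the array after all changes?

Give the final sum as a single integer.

Answer: 119

Derivation:
Initial sum: 123
Change 1: A[5] -10 -> -18, delta = -8, sum = 115
Change 2: A[3] -16 -> -12, delta = 4, sum = 119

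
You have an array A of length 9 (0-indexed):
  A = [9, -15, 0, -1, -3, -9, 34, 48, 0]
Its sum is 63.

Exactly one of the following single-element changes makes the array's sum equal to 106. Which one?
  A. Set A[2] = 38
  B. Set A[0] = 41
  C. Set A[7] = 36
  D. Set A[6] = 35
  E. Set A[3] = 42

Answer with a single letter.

Answer: E

Derivation:
Option A: A[2] 0->38, delta=38, new_sum=63+(38)=101
Option B: A[0] 9->41, delta=32, new_sum=63+(32)=95
Option C: A[7] 48->36, delta=-12, new_sum=63+(-12)=51
Option D: A[6] 34->35, delta=1, new_sum=63+(1)=64
Option E: A[3] -1->42, delta=43, new_sum=63+(43)=106 <-- matches target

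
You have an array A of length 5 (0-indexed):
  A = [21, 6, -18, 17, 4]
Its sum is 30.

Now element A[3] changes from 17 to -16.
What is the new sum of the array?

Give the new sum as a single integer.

Old value at index 3: 17
New value at index 3: -16
Delta = -16 - 17 = -33
New sum = old_sum + delta = 30 + (-33) = -3

Answer: -3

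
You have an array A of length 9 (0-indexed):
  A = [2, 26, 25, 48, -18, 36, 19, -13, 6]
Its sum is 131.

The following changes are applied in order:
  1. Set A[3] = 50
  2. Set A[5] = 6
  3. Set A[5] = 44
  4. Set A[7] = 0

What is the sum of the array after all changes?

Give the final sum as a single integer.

Answer: 154

Derivation:
Initial sum: 131
Change 1: A[3] 48 -> 50, delta = 2, sum = 133
Change 2: A[5] 36 -> 6, delta = -30, sum = 103
Change 3: A[5] 6 -> 44, delta = 38, sum = 141
Change 4: A[7] -13 -> 0, delta = 13, sum = 154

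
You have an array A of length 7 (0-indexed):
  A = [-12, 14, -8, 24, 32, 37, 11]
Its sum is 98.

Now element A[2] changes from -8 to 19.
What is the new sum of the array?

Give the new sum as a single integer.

Answer: 125

Derivation:
Old value at index 2: -8
New value at index 2: 19
Delta = 19 - -8 = 27
New sum = old_sum + delta = 98 + (27) = 125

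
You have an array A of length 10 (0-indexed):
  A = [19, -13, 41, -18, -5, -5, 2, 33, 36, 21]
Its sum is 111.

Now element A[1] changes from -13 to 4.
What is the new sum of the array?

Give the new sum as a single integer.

Old value at index 1: -13
New value at index 1: 4
Delta = 4 - -13 = 17
New sum = old_sum + delta = 111 + (17) = 128

Answer: 128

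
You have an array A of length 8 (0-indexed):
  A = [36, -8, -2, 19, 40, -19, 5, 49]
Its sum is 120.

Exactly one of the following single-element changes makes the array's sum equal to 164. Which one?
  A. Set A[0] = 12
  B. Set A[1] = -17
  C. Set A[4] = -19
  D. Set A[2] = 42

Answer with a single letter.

Option A: A[0] 36->12, delta=-24, new_sum=120+(-24)=96
Option B: A[1] -8->-17, delta=-9, new_sum=120+(-9)=111
Option C: A[4] 40->-19, delta=-59, new_sum=120+(-59)=61
Option D: A[2] -2->42, delta=44, new_sum=120+(44)=164 <-- matches target

Answer: D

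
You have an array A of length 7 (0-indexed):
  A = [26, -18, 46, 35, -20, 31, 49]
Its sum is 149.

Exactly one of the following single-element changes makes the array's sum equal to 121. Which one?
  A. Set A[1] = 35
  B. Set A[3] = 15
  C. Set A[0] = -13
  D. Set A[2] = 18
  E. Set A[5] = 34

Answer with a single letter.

Answer: D

Derivation:
Option A: A[1] -18->35, delta=53, new_sum=149+(53)=202
Option B: A[3] 35->15, delta=-20, new_sum=149+(-20)=129
Option C: A[0] 26->-13, delta=-39, new_sum=149+(-39)=110
Option D: A[2] 46->18, delta=-28, new_sum=149+(-28)=121 <-- matches target
Option E: A[5] 31->34, delta=3, new_sum=149+(3)=152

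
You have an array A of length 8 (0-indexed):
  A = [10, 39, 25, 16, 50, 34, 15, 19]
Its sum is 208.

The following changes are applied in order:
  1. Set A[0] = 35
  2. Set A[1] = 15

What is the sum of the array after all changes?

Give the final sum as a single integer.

Initial sum: 208
Change 1: A[0] 10 -> 35, delta = 25, sum = 233
Change 2: A[1] 39 -> 15, delta = -24, sum = 209

Answer: 209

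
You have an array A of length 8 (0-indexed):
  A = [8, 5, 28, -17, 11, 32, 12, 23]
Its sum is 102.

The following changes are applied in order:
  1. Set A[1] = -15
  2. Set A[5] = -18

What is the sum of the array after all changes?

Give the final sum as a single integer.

Answer: 32

Derivation:
Initial sum: 102
Change 1: A[1] 5 -> -15, delta = -20, sum = 82
Change 2: A[5] 32 -> -18, delta = -50, sum = 32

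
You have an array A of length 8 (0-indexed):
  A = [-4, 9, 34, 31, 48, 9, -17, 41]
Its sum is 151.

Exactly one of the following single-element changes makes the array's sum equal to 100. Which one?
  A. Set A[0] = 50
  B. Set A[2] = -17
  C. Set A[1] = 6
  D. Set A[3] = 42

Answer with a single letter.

Answer: B

Derivation:
Option A: A[0] -4->50, delta=54, new_sum=151+(54)=205
Option B: A[2] 34->-17, delta=-51, new_sum=151+(-51)=100 <-- matches target
Option C: A[1] 9->6, delta=-3, new_sum=151+(-3)=148
Option D: A[3] 31->42, delta=11, new_sum=151+(11)=162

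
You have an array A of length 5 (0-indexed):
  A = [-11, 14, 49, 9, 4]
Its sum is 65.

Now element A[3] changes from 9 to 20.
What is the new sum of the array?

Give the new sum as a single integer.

Old value at index 3: 9
New value at index 3: 20
Delta = 20 - 9 = 11
New sum = old_sum + delta = 65 + (11) = 76

Answer: 76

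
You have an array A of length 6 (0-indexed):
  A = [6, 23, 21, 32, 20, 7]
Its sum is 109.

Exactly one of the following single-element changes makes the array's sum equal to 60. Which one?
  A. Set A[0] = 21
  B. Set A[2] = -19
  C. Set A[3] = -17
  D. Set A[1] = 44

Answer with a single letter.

Answer: C

Derivation:
Option A: A[0] 6->21, delta=15, new_sum=109+(15)=124
Option B: A[2] 21->-19, delta=-40, new_sum=109+(-40)=69
Option C: A[3] 32->-17, delta=-49, new_sum=109+(-49)=60 <-- matches target
Option D: A[1] 23->44, delta=21, new_sum=109+(21)=130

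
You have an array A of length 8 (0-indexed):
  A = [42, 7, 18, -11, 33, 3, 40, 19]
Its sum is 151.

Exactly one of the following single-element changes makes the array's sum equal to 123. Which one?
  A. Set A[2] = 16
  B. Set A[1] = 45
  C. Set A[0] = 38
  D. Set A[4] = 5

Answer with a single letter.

Option A: A[2] 18->16, delta=-2, new_sum=151+(-2)=149
Option B: A[1] 7->45, delta=38, new_sum=151+(38)=189
Option C: A[0] 42->38, delta=-4, new_sum=151+(-4)=147
Option D: A[4] 33->5, delta=-28, new_sum=151+(-28)=123 <-- matches target

Answer: D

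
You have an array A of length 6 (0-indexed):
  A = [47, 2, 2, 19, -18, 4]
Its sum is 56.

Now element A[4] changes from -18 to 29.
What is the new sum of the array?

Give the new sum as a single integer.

Old value at index 4: -18
New value at index 4: 29
Delta = 29 - -18 = 47
New sum = old_sum + delta = 56 + (47) = 103

Answer: 103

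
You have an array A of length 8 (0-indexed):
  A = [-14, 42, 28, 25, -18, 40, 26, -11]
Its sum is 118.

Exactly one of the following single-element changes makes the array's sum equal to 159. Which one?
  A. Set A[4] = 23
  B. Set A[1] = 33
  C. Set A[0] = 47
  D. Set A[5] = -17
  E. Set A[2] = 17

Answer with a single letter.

Answer: A

Derivation:
Option A: A[4] -18->23, delta=41, new_sum=118+(41)=159 <-- matches target
Option B: A[1] 42->33, delta=-9, new_sum=118+(-9)=109
Option C: A[0] -14->47, delta=61, new_sum=118+(61)=179
Option D: A[5] 40->-17, delta=-57, new_sum=118+(-57)=61
Option E: A[2] 28->17, delta=-11, new_sum=118+(-11)=107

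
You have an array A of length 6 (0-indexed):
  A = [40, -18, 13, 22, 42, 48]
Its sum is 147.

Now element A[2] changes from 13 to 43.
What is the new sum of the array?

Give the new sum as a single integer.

Answer: 177

Derivation:
Old value at index 2: 13
New value at index 2: 43
Delta = 43 - 13 = 30
New sum = old_sum + delta = 147 + (30) = 177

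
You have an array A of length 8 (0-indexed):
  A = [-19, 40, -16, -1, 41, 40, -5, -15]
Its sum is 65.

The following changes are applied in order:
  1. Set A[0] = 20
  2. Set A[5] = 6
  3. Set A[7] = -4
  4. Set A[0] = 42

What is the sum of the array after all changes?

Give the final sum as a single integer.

Initial sum: 65
Change 1: A[0] -19 -> 20, delta = 39, sum = 104
Change 2: A[5] 40 -> 6, delta = -34, sum = 70
Change 3: A[7] -15 -> -4, delta = 11, sum = 81
Change 4: A[0] 20 -> 42, delta = 22, sum = 103

Answer: 103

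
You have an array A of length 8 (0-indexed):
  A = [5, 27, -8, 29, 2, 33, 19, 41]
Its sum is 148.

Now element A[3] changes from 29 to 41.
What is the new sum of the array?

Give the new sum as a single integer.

Answer: 160

Derivation:
Old value at index 3: 29
New value at index 3: 41
Delta = 41 - 29 = 12
New sum = old_sum + delta = 148 + (12) = 160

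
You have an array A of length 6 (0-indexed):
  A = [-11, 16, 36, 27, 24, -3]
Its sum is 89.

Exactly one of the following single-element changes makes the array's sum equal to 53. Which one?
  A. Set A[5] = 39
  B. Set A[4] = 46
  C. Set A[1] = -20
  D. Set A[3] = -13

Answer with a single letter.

Answer: C

Derivation:
Option A: A[5] -3->39, delta=42, new_sum=89+(42)=131
Option B: A[4] 24->46, delta=22, new_sum=89+(22)=111
Option C: A[1] 16->-20, delta=-36, new_sum=89+(-36)=53 <-- matches target
Option D: A[3] 27->-13, delta=-40, new_sum=89+(-40)=49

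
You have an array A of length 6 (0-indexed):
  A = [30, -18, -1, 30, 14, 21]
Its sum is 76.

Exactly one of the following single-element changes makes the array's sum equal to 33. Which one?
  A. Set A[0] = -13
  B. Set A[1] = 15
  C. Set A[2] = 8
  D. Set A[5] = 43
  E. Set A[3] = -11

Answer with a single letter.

Answer: A

Derivation:
Option A: A[0] 30->-13, delta=-43, new_sum=76+(-43)=33 <-- matches target
Option B: A[1] -18->15, delta=33, new_sum=76+(33)=109
Option C: A[2] -1->8, delta=9, new_sum=76+(9)=85
Option D: A[5] 21->43, delta=22, new_sum=76+(22)=98
Option E: A[3] 30->-11, delta=-41, new_sum=76+(-41)=35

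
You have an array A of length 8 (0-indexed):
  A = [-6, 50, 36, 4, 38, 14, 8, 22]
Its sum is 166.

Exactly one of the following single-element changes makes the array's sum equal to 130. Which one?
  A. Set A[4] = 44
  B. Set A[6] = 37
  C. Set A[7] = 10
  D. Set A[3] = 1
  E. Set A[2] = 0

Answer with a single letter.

Answer: E

Derivation:
Option A: A[4] 38->44, delta=6, new_sum=166+(6)=172
Option B: A[6] 8->37, delta=29, new_sum=166+(29)=195
Option C: A[7] 22->10, delta=-12, new_sum=166+(-12)=154
Option D: A[3] 4->1, delta=-3, new_sum=166+(-3)=163
Option E: A[2] 36->0, delta=-36, new_sum=166+(-36)=130 <-- matches target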